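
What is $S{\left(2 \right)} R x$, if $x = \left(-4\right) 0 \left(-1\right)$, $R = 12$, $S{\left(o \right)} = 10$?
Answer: $0$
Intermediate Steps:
$x = 0$ ($x = 0 \left(-1\right) = 0$)
$S{\left(2 \right)} R x = 10 \cdot 12 \cdot 0 = 120 \cdot 0 = 0$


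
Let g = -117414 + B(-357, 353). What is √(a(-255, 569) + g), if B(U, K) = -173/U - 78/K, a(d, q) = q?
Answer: I*√1855645428472962/126021 ≈ 341.83*I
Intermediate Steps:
g = -14796596471/126021 (g = -117414 + (-173/(-357) - 78/353) = -117414 + (-173*(-1/357) - 78*1/353) = -117414 + (173/357 - 78/353) = -117414 + 33223/126021 = -14796596471/126021 ≈ -1.1741e+5)
√(a(-255, 569) + g) = √(569 - 14796596471/126021) = √(-14724890522/126021) = I*√1855645428472962/126021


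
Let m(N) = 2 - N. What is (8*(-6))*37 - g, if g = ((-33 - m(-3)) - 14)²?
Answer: -4480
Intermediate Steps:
g = 2704 (g = ((-33 - (2 - 1*(-3))) - 14)² = ((-33 - (2 + 3)) - 14)² = ((-33 - 1*5) - 14)² = ((-33 - 5) - 14)² = (-38 - 14)² = (-52)² = 2704)
(8*(-6))*37 - g = (8*(-6))*37 - 1*2704 = -48*37 - 2704 = -1776 - 2704 = -4480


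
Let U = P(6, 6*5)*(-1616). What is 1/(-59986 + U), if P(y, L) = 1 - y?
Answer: -1/51906 ≈ -1.9266e-5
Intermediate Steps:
U = 8080 (U = (1 - 1*6)*(-1616) = (1 - 6)*(-1616) = -5*(-1616) = 8080)
1/(-59986 + U) = 1/(-59986 + 8080) = 1/(-51906) = -1/51906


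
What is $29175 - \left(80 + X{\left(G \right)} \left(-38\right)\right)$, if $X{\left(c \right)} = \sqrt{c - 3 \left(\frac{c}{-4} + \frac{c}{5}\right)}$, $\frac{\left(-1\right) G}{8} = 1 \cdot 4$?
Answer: $29095 + \frac{76 i \sqrt{230}}{5} \approx 29095.0 + 230.52 i$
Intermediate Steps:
$G = -32$ ($G = - 8 \cdot 1 \cdot 4 = \left(-8\right) 4 = -32$)
$X{\left(c \right)} = \frac{\sqrt{115} \sqrt{c}}{10}$ ($X{\left(c \right)} = \sqrt{c - 3 \left(c \left(- \frac{1}{4}\right) + c \frac{1}{5}\right)} = \sqrt{c - 3 \left(- \frac{c}{4} + \frac{c}{5}\right)} = \sqrt{c - 3 \left(- \frac{c}{20}\right)} = \sqrt{c + \frac{3 c}{20}} = \sqrt{\frac{23 c}{20}} = \frac{\sqrt{115} \sqrt{c}}{10}$)
$29175 - \left(80 + X{\left(G \right)} \left(-38\right)\right) = 29175 - \left(80 + \frac{\sqrt{115} \sqrt{-32}}{10} \left(-38\right)\right) = 29175 - \left(80 + \frac{\sqrt{115} \cdot 4 i \sqrt{2}}{10} \left(-38\right)\right) = 29175 - \left(80 + \frac{2 i \sqrt{230}}{5} \left(-38\right)\right) = 29175 - \left(80 - \frac{76 i \sqrt{230}}{5}\right) = 29095 + \frac{76 i \sqrt{230}}{5}$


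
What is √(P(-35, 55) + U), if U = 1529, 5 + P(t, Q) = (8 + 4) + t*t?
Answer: √2761 ≈ 52.545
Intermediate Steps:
P(t, Q) = 7 + t² (P(t, Q) = -5 + ((8 + 4) + t*t) = -5 + (12 + t²) = 7 + t²)
√(P(-35, 55) + U) = √((7 + (-35)²) + 1529) = √((7 + 1225) + 1529) = √(1232 + 1529) = √2761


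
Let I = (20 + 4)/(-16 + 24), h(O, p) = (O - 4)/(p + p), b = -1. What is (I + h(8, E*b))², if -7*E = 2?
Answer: 100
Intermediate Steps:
E = -2/7 (E = -⅐*2 = -2/7 ≈ -0.28571)
h(O, p) = (-4 + O)/(2*p) (h(O, p) = (-4 + O)/((2*p)) = (-4 + O)*(1/(2*p)) = (-4 + O)/(2*p))
I = 3 (I = 24/8 = 24*(⅛) = 3)
(I + h(8, E*b))² = (3 + (-4 + 8)/(2*((-2/7*(-1)))))² = (3 + (½)*4/(2/7))² = (3 + (½)*(7/2)*4)² = (3 + 7)² = 10² = 100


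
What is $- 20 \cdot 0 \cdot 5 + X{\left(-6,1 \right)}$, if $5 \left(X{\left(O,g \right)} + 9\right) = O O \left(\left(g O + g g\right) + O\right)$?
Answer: $- \frac{441}{5} \approx -88.2$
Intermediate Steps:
$X{\left(O,g \right)} = -9 + \frac{O^{2} \left(O + g^{2} + O g\right)}{5}$ ($X{\left(O,g \right)} = -9 + \frac{O O \left(\left(g O + g g\right) + O\right)}{5} = -9 + \frac{O^{2} \left(\left(O g + g^{2}\right) + O\right)}{5} = -9 + \frac{O^{2} \left(\left(g^{2} + O g\right) + O\right)}{5} = -9 + \frac{O^{2} \left(O + g^{2} + O g\right)}{5}$)
$- 20 \cdot 0 \cdot 5 + X{\left(-6,1 \right)} = - 20 \cdot 0 \cdot 5 + \left(-9 + \frac{\left(-6\right)^{3}}{5} + \frac{1}{5} \cdot 1 \left(-6\right)^{3} + \frac{\left(-6\right)^{2} \cdot 1^{2}}{5}\right) = \left(-20\right) 0 + \left(-9 + \frac{1}{5} \left(-216\right) + \frac{1}{5} \cdot 1 \left(-216\right) + \frac{1}{5} \cdot 36 \cdot 1\right) = 0 - \frac{441}{5} = - \frac{441}{5}$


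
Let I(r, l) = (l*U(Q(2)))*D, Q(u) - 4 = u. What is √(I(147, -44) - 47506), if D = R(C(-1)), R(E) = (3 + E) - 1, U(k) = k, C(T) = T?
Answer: I*√47770 ≈ 218.56*I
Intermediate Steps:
Q(u) = 4 + u
R(E) = 2 + E
D = 1 (D = 2 - 1 = 1)
I(r, l) = 6*l (I(r, l) = (l*(4 + 2))*1 = (l*6)*1 = (6*l)*1 = 6*l)
√(I(147, -44) - 47506) = √(6*(-44) - 47506) = √(-264 - 47506) = √(-47770) = I*√47770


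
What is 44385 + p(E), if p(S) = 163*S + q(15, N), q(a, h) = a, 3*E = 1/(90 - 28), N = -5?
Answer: 8258563/186 ≈ 44401.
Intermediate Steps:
E = 1/186 (E = 1/(3*(90 - 28)) = (1/3)/62 = (1/3)*(1/62) = 1/186 ≈ 0.0053763)
p(S) = 15 + 163*S (p(S) = 163*S + 15 = 15 + 163*S)
44385 + p(E) = 44385 + (15 + 163*(1/186)) = 44385 + (15 + 163/186) = 44385 + 2953/186 = 8258563/186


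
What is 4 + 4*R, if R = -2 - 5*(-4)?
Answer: 76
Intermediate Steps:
R = 18 (R = -2 + 20 = 18)
4 + 4*R = 4 + 4*18 = 4 + 72 = 76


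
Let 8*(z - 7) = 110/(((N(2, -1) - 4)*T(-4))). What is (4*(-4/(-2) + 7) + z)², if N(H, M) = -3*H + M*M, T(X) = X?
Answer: 39025009/20736 ≈ 1882.0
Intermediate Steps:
N(H, M) = M² - 3*H (N(H, M) = -3*H + M² = M² - 3*H)
z = 1063/144 (z = 7 + (110/(((((-1)² - 3*2) - 4)*(-4))))/8 = 7 + (110/((((1 - 6) - 4)*(-4))))/8 = 7 + (110/(((-5 - 4)*(-4))))/8 = 7 + (110/((-9*(-4))))/8 = 7 + (110/36)/8 = 7 + (110*(1/36))/8 = 7 + (⅛)*(55/18) = 7 + 55/144 = 1063/144 ≈ 7.3819)
(4*(-4/(-2) + 7) + z)² = (4*(-4/(-2) + 7) + 1063/144)² = (4*(-4*(-½) + 7) + 1063/144)² = (4*(2 + 7) + 1063/144)² = (4*9 + 1063/144)² = (36 + 1063/144)² = (6247/144)² = 39025009/20736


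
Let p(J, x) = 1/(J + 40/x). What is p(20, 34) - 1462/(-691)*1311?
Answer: 690017267/248760 ≈ 2773.8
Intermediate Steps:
p(20, 34) - 1462/(-691)*1311 = 34/(40 + 20*34) - 1462/(-691)*1311 = 34/(40 + 680) - 1462*(-1/691)*1311 = 34/720 + (1462/691)*1311 = 34*(1/720) + 1916682/691 = 17/360 + 1916682/691 = 690017267/248760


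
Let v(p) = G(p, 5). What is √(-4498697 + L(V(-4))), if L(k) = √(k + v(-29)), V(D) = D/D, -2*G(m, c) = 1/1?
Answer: √(-17994788 + 2*√2)/2 ≈ 2121.0*I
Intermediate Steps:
G(m, c) = -½ (G(m, c) = -½/1 = -½*1 = -½)
v(p) = -½
V(D) = 1
L(k) = √(-½ + k) (L(k) = √(k - ½) = √(-½ + k))
√(-4498697 + L(V(-4))) = √(-4498697 + √(-2 + 4*1)/2) = √(-4498697 + √(-2 + 4)/2) = √(-4498697 + √2/2)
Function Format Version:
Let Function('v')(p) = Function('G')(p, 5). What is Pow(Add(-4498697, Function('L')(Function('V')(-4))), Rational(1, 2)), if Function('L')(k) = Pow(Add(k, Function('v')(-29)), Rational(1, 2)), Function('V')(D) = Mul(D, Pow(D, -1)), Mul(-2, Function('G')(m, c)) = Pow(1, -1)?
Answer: Mul(Rational(1, 2), Pow(Add(-17994788, Mul(2, Pow(2, Rational(1, 2)))), Rational(1, 2))) ≈ Mul(2121.0, I)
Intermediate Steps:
Function('G')(m, c) = Rational(-1, 2) (Function('G')(m, c) = Mul(Rational(-1, 2), Pow(1, -1)) = Mul(Rational(-1, 2), 1) = Rational(-1, 2))
Function('v')(p) = Rational(-1, 2)
Function('V')(D) = 1
Function('L')(k) = Pow(Add(Rational(-1, 2), k), Rational(1, 2)) (Function('L')(k) = Pow(Add(k, Rational(-1, 2)), Rational(1, 2)) = Pow(Add(Rational(-1, 2), k), Rational(1, 2)))
Pow(Add(-4498697, Function('L')(Function('V')(-4))), Rational(1, 2)) = Pow(Add(-4498697, Mul(Rational(1, 2), Pow(Add(-2, Mul(4, 1)), Rational(1, 2)))), Rational(1, 2)) = Pow(Add(-4498697, Mul(Rational(1, 2), Pow(Add(-2, 4), Rational(1, 2)))), Rational(1, 2)) = Pow(Add(-4498697, Mul(Rational(1, 2), Pow(2, Rational(1, 2)))), Rational(1, 2))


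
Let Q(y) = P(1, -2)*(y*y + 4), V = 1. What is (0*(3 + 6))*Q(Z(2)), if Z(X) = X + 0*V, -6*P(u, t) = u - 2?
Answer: 0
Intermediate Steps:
P(u, t) = 1/3 - u/6 (P(u, t) = -(u - 2)/6 = -(-2 + u)/6 = 1/3 - u/6)
Z(X) = X (Z(X) = X + 0*1 = X + 0 = X)
Q(y) = 2/3 + y**2/6 (Q(y) = (1/3 - 1/6*1)*(y*y + 4) = (1/3 - 1/6)*(y**2 + 4) = (4 + y**2)/6 = 2/3 + y**2/6)
(0*(3 + 6))*Q(Z(2)) = (0*(3 + 6))*(2/3 + (1/6)*2**2) = (0*9)*(2/3 + (1/6)*4) = 0*(2/3 + 2/3) = 0*(4/3) = 0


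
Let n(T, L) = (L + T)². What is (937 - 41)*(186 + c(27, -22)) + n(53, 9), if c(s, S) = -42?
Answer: 132868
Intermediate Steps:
(937 - 41)*(186 + c(27, -22)) + n(53, 9) = (937 - 41)*(186 - 42) + (9 + 53)² = 896*144 + 62² = 129024 + 3844 = 132868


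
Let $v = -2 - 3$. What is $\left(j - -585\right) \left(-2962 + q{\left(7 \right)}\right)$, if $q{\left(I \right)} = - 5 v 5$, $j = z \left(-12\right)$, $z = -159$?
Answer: $-7072641$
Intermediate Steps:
$v = -5$ ($v = -2 - 3 = -5$)
$j = 1908$ ($j = \left(-159\right) \left(-12\right) = 1908$)
$q{\left(I \right)} = 125$ ($q{\left(I \right)} = \left(-5\right) \left(-5\right) 5 = 25 \cdot 5 = 125$)
$\left(j - -585\right) \left(-2962 + q{\left(7 \right)}\right) = \left(1908 - -585\right) \left(-2962 + 125\right) = \left(1908 + \left(-816 + 1401\right)\right) \left(-2837\right) = \left(1908 + 585\right) \left(-2837\right) = 2493 \left(-2837\right) = -7072641$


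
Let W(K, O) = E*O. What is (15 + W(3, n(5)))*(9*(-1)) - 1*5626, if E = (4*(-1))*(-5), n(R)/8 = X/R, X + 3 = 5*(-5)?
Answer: 2303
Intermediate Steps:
X = -28 (X = -3 + 5*(-5) = -3 - 25 = -28)
n(R) = -224/R (n(R) = 8*(-28/R) = -224/R)
E = 20 (E = -4*(-5) = 20)
W(K, O) = 20*O
(15 + W(3, n(5)))*(9*(-1)) - 1*5626 = (15 + 20*(-224/5))*(9*(-1)) - 1*5626 = (15 + 20*(-224*1/5))*(-9) - 5626 = (15 + 20*(-224/5))*(-9) - 5626 = (15 - 896)*(-9) - 5626 = -881*(-9) - 5626 = 7929 - 5626 = 2303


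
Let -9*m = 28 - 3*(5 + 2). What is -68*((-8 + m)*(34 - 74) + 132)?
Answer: -295664/9 ≈ -32852.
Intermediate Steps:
m = -7/9 (m = -(28 - 3*(5 + 2))/9 = -(28 - 3*7)/9 = -(28 - 21)/9 = -⅑*7 = -7/9 ≈ -0.77778)
-68*((-8 + m)*(34 - 74) + 132) = -68*((-8 - 7/9)*(34 - 74) + 132) = -68*(-79/9*(-40) + 132) = -68*(3160/9 + 132) = -68*4348/9 = -295664/9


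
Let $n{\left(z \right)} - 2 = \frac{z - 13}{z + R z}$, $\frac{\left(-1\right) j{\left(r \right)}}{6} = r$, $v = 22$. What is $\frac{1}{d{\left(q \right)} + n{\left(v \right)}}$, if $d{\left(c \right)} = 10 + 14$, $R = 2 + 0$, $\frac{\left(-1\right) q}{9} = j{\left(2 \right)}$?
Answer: $\frac{22}{575} \approx 0.038261$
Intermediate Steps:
$j{\left(r \right)} = - 6 r$
$q = 108$ ($q = - 9 \left(\left(-6\right) 2\right) = \left(-9\right) \left(-12\right) = 108$)
$R = 2$
$n{\left(z \right)} = 2 + \frac{-13 + z}{3 z}$ ($n{\left(z \right)} = 2 + \frac{z - 13}{z + 2 z} = 2 + \frac{-13 + z}{3 z}$)
$d{\left(c \right)} = 24$
$\frac{1}{d{\left(q \right)} + n{\left(v \right)}} = \frac{1}{24 + \frac{-13 + 7 \cdot 22}{3 \cdot 22}} = \frac{1}{24 + \frac{1}{3} \cdot \frac{1}{22} \left(-13 + 154\right)} = \frac{1}{24 + \frac{1}{3} \cdot \frac{1}{22} \cdot 141} = \frac{1}{24 + \frac{47}{22}} = \frac{1}{\frac{575}{22}} = \frac{22}{575}$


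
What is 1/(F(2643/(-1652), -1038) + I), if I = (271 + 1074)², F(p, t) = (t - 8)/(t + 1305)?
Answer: 267/483008629 ≈ 5.5279e-7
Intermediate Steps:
F(p, t) = (-8 + t)/(1305 + t)
I = 1809025 (I = 1345² = 1809025)
1/(F(2643/(-1652), -1038) + I) = 1/((-8 - 1038)/(1305 - 1038) + 1809025) = 1/(-1046/267 + 1809025) = 1/(483008629/267) = 267/483008629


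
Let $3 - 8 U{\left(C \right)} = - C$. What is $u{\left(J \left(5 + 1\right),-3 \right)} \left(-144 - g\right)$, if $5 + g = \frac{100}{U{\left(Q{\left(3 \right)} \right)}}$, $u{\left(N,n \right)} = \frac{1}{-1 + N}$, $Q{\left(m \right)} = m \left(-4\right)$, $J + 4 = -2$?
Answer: $\frac{451}{333} \approx 1.3544$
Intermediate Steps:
$J = -6$ ($J = -4 - 2 = -6$)
$Q{\left(m \right)} = - 4 m$
$U{\left(C \right)} = \frac{3}{8} + \frac{C}{8}$ ($U{\left(C \right)} = \frac{3}{8} - \frac{\left(-1\right) C}{8} = \frac{3}{8} + \frac{C}{8}$)
$g = - \frac{845}{9}$ ($g = -5 + \frac{100}{\frac{3}{8} + \frac{\left(-4\right) 3}{8}} = -5 + \frac{100}{\frac{3}{8} + \frac{1}{8} \left(-12\right)} = -5 + \frac{100}{\frac{3}{8} - \frac{3}{2}} = -5 + \frac{100}{- \frac{9}{8}} = -5 + 100 \left(- \frac{8}{9}\right) = -5 - \frac{800}{9} = - \frac{845}{9} \approx -93.889$)
$u{\left(J \left(5 + 1\right),-3 \right)} \left(-144 - g\right) = \frac{-144 - - \frac{845}{9}}{-1 - 6 \left(5 + 1\right)} = \frac{-144 + \frac{845}{9}}{-1 - 36} = \frac{1}{-1 - 36} \left(- \frac{451}{9}\right) = \frac{1}{-37} \left(- \frac{451}{9}\right) = \left(- \frac{1}{37}\right) \left(- \frac{451}{9}\right) = \frac{451}{333}$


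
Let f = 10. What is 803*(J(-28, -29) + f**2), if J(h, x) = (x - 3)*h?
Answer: 799788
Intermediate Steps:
J(h, x) = h*(-3 + x) (J(h, x) = (-3 + x)*h = h*(-3 + x))
803*(J(-28, -29) + f**2) = 803*(-28*(-3 - 29) + 10**2) = 803*(-28*(-32) + 100) = 803*(896 + 100) = 803*996 = 799788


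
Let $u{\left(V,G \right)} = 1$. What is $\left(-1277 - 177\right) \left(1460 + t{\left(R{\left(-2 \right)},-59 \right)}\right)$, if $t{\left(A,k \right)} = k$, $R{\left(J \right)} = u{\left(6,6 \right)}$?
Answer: $-2037054$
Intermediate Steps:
$R{\left(J \right)} = 1$
$\left(-1277 - 177\right) \left(1460 + t{\left(R{\left(-2 \right)},-59 \right)}\right) = \left(-1277 - 177\right) \left(1460 - 59\right) = \left(-1454\right) 1401 = -2037054$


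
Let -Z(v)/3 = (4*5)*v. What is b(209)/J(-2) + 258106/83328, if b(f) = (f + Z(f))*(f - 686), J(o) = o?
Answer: -3952623901/1344 ≈ -2.9409e+6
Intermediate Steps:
Z(v) = -60*v (Z(v) = -3*4*5*v = -60*v)
b(f) = -59*f*(-686 + f) (b(f) = (f - 60*f)*(f - 686) = (-59*f)*(-686 + f) = -59*f*(-686 + f))
b(209)/J(-2) + 258106/83328 = (59*209*(686 - 1*209))/(-2) + 258106/83328 = (59*209*(686 - 209))*(-1/2) + 258106*(1/83328) = (59*209*477)*(-1/2) + 4163/1344 = 5881887*(-1/2) + 4163/1344 = -5881887/2 + 4163/1344 = -3952623901/1344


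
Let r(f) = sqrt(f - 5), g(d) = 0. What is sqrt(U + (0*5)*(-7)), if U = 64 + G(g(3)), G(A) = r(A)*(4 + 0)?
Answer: 2*sqrt(16 + I*sqrt(5)) ≈ 8.0194 + 0.55766*I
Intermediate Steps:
r(f) = sqrt(-5 + f)
G(A) = 4*sqrt(-5 + A) (G(A) = sqrt(-5 + A)*(4 + 0) = sqrt(-5 + A)*4 = 4*sqrt(-5 + A))
U = 64 + 4*I*sqrt(5) (U = 64 + 4*sqrt(-5 + 0) = 64 + 4*sqrt(-5) = 64 + 4*(I*sqrt(5)) = 64 + 4*I*sqrt(5) ≈ 64.0 + 8.9443*I)
sqrt(U + (0*5)*(-7)) = sqrt((64 + 4*I*sqrt(5)) + (0*5)*(-7)) = sqrt((64 + 4*I*sqrt(5)) + 0*(-7)) = sqrt((64 + 4*I*sqrt(5)) + 0) = sqrt(64 + 4*I*sqrt(5))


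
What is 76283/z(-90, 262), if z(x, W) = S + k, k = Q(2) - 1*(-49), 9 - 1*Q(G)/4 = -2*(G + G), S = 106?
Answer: 76283/223 ≈ 342.08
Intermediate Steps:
Q(G) = 36 + 16*G (Q(G) = 36 - (-8)*(G + G) = 36 - (-8)*2*G = 36 - (-16)*G = 36 + 16*G)
k = 117 (k = (36 + 16*2) - 1*(-49) = (36 + 32) + 49 = 68 + 49 = 117)
z(x, W) = 223 (z(x, W) = 106 + 117 = 223)
76283/z(-90, 262) = 76283/223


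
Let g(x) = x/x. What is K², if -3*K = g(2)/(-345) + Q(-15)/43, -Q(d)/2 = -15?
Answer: 106234249/1980695025 ≈ 0.053635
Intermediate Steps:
Q(d) = 30 (Q(d) = -2*(-15) = 30)
g(x) = 1
K = -10307/44505 (K = -(1/(-345) + 30/43)/3 = -(1*(-1/345) + 30*(1/43))/3 = -(-1/345 + 30/43)/3 = -⅓*10307/14835 = -10307/44505 ≈ -0.23159)
K² = (-10307/44505)² = 106234249/1980695025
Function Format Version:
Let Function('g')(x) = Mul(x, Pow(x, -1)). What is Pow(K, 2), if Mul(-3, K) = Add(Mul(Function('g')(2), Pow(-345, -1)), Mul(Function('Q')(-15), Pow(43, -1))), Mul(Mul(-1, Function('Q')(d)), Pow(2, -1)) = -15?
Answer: Rational(106234249, 1980695025) ≈ 0.053635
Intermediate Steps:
Function('Q')(d) = 30 (Function('Q')(d) = Mul(-2, -15) = 30)
Function('g')(x) = 1
K = Rational(-10307, 44505) (K = Mul(Rational(-1, 3), Add(Mul(1, Pow(-345, -1)), Mul(30, Pow(43, -1)))) = Mul(Rational(-1, 3), Add(Mul(1, Rational(-1, 345)), Mul(30, Rational(1, 43)))) = Mul(Rational(-1, 3), Add(Rational(-1, 345), Rational(30, 43))) = Mul(Rational(-1, 3), Rational(10307, 14835)) = Rational(-10307, 44505) ≈ -0.23159)
Pow(K, 2) = Pow(Rational(-10307, 44505), 2) = Rational(106234249, 1980695025)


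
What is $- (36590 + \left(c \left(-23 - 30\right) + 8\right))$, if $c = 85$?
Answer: $-32093$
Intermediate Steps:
$- (36590 + \left(c \left(-23 - 30\right) + 8\right)) = - (36590 + \left(85 \left(-23 - 30\right) + 8\right)) = - (36590 + \left(85 \left(-53\right) + 8\right)) = - (36590 + \left(-4505 + 8\right)) = - (36590 - 4497) = \left(-1\right) 32093 = -32093$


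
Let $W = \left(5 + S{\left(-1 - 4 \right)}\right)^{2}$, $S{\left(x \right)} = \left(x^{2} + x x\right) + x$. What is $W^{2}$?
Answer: $6250000$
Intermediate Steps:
$S{\left(x \right)} = x + 2 x^{2}$ ($S{\left(x \right)} = \left(x^{2} + x^{2}\right) + x = 2 x^{2} + x = x + 2 x^{2}$)
$W = 2500$ ($W = \left(5 + \left(-1 - 4\right) \left(1 + 2 \left(-1 - 4\right)\right)\right)^{2} = \left(5 - 5 \left(1 + 2 \left(-5\right)\right)\right)^{2} = \left(5 - 5 \left(1 - 10\right)\right)^{2} = \left(5 - -45\right)^{2} = \left(5 + 45\right)^{2} = 50^{2} = 2500$)
$W^{2} = 2500^{2} = 6250000$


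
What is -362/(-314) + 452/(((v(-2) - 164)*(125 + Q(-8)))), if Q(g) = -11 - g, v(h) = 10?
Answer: 832416/737429 ≈ 1.1288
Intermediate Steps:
-362/(-314) + 452/(((v(-2) - 164)*(125 + Q(-8)))) = -362/(-314) + 452/(((10 - 164)*(125 + (-11 - 1*(-8))))) = -362*(-1/314) + 452/((-154*(125 + (-11 + 8)))) = 181/157 + 452/((-154*(125 - 3))) = 181/157 + 452/((-154*122)) = 181/157 + 452/(-18788) = 181/157 + 452*(-1/18788) = 181/157 - 113/4697 = 832416/737429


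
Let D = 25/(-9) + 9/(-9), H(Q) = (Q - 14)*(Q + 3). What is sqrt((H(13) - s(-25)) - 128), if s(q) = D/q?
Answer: I*sqrt(32434)/15 ≈ 12.006*I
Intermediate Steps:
H(Q) = (-14 + Q)*(3 + Q)
D = -34/9 (D = 25*(-1/9) + 9*(-1/9) = -25/9 - 1 = -34/9 ≈ -3.7778)
s(q) = -34/(9*q)
sqrt((H(13) - s(-25)) - 128) = sqrt(((-42 + 13**2 - 11*13) - (-34)/(9*(-25))) - 128) = sqrt(((-42 + 169 - 143) - (-34)*(-1)/(9*25)) - 128) = sqrt((-16 - 1*34/225) - 128) = sqrt((-16 - 34/225) - 128) = sqrt(-3634/225 - 128) = sqrt(-32434/225) = I*sqrt(32434)/15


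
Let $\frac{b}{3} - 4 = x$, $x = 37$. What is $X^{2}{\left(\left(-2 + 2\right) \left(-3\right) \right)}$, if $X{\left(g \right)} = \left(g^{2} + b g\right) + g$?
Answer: $0$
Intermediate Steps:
$b = 123$ ($b = 12 + 3 \cdot 37 = 12 + 111 = 123$)
$X{\left(g \right)} = g^{2} + 124 g$ ($X{\left(g \right)} = \left(g^{2} + 123 g\right) + g = g^{2} + 124 g$)
$X^{2}{\left(\left(-2 + 2\right) \left(-3\right) \right)} = \left(\left(-2 + 2\right) \left(-3\right) \left(124 + \left(-2 + 2\right) \left(-3\right)\right)\right)^{2} = \left(0 \left(-3\right) \left(124 + 0 \left(-3\right)\right)\right)^{2} = \left(0 \left(124 + 0\right)\right)^{2} = \left(0 \cdot 124\right)^{2} = 0^{2} = 0$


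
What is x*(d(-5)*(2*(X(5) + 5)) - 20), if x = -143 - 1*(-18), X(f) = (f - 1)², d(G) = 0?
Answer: 2500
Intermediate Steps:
X(f) = (-1 + f)²
x = -125 (x = -143 + 18 = -125)
x*(d(-5)*(2*(X(5) + 5)) - 20) = -125*(0*(2*((-1 + 5)² + 5)) - 20) = -125*(0*(2*(4² + 5)) - 20) = -125*(0*(2*(16 + 5)) - 20) = -125*(0*(2*21) - 20) = -125*(0*42 - 20) = -125*(0 - 20) = -125*(-20) = 2500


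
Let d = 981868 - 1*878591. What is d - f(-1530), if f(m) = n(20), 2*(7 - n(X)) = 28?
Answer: 103284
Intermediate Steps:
d = 103277 (d = 981868 - 878591 = 103277)
n(X) = -7 (n(X) = 7 - 1/2*28 = 7 - 14 = -7)
f(m) = -7
d - f(-1530) = 103277 - 1*(-7) = 103277 + 7 = 103284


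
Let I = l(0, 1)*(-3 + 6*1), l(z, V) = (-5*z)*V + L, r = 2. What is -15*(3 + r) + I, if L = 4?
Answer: -63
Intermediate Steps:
l(z, V) = 4 - 5*V*z (l(z, V) = (-5*z)*V + 4 = -5*V*z + 4 = 4 - 5*V*z)
I = 12 (I = (4 - 5*1*0)*(-3 + 6*1) = (4 + 0)*(-3 + 6) = 4*3 = 12)
-15*(3 + r) + I = -15*(3 + 2) + 12 = -15*5 + 12 = -75 + 12 = -63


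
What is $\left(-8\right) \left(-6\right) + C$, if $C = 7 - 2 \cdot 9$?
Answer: $37$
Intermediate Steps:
$C = -11$ ($C = 7 - 18 = -11$)
$\left(-8\right) \left(-6\right) + C = \left(-8\right) \left(-6\right) - 11 = 48 - 11 = 37$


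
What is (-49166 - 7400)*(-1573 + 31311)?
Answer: -1682159708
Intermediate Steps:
(-49166 - 7400)*(-1573 + 31311) = -56566*29738 = -1682159708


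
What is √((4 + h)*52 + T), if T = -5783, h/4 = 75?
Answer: 5*√401 ≈ 100.12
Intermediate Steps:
h = 300 (h = 4*75 = 300)
√((4 + h)*52 + T) = √((4 + 300)*52 - 5783) = √(304*52 - 5783) = √(15808 - 5783) = √10025 = 5*√401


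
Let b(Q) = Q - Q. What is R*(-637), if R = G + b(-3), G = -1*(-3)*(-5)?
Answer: 9555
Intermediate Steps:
b(Q) = 0
G = -15 (G = 3*(-5) = -15)
R = -15 (R = -15 + 0 = -15)
R*(-637) = -15*(-637) = 9555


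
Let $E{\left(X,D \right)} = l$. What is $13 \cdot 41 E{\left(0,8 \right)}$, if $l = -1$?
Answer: $-533$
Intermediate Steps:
$E{\left(X,D \right)} = -1$
$13 \cdot 41 E{\left(0,8 \right)} = 13 \cdot 41 \left(-1\right) = 533 \left(-1\right) = -533$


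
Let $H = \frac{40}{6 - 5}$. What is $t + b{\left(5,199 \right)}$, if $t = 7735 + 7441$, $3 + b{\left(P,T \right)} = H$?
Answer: $15213$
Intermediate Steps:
$H = 40$ ($H = \frac{40}{1} = 40 \cdot 1 = 40$)
$b{\left(P,T \right)} = 37$ ($b{\left(P,T \right)} = -3 + 40 = 37$)
$t = 15176$
$t + b{\left(5,199 \right)} = 15176 + 37 = 15213$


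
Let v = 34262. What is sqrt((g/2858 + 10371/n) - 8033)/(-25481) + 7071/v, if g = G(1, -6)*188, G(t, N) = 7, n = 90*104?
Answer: 7071/34262 - I*sqrt(9978071782727685)/28401632220 ≈ 0.20638 - 0.0035171*I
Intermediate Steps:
n = 9360
g = 1316 (g = 7*188 = 1316)
sqrt((g/2858 + 10371/n) - 8033)/(-25481) + 7071/v = sqrt((1316/2858 + 10371/9360) - 8033)/(-25481) + 7071/34262 = sqrt((1316*(1/2858) + 10371*(1/9360)) - 8033)*(-1/25481) + 7071*(1/34262) = sqrt((658/1429 + 3457/3120) - 8033)*(-1/25481) + 7071/34262 = sqrt(6993013/4458480 - 8033)*(-1/25481) + 7071/34262 = sqrt(-35807976827/4458480)*(-1/25481) + 7071/34262 = (I*sqrt(9978071782727685)/1114620)*(-1/25481) + 7071/34262 = -I*sqrt(9978071782727685)/28401632220 + 7071/34262 = 7071/34262 - I*sqrt(9978071782727685)/28401632220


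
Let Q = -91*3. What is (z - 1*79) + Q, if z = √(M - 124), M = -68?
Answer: -352 + 8*I*√3 ≈ -352.0 + 13.856*I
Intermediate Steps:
Q = -273
z = 8*I*√3 (z = √(-68 - 124) = √(-192) = 8*I*√3 ≈ 13.856*I)
(z - 1*79) + Q = (8*I*√3 - 1*79) - 273 = (8*I*√3 - 79) - 273 = (-79 + 8*I*√3) - 273 = -352 + 8*I*√3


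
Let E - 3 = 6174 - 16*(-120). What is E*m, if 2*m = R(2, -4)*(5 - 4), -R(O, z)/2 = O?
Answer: -16194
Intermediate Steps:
R(O, z) = -2*O
m = -2 (m = ((-2*2)*(5 - 4))/2 = (-4*1)/2 = (1/2)*(-4) = -2)
E = 8097 (E = 3 + (6174 - 16*(-120)) = 3 + (6174 - 1*(-1920)) = 3 + (6174 + 1920) = 3 + 8094 = 8097)
E*m = 8097*(-2) = -16194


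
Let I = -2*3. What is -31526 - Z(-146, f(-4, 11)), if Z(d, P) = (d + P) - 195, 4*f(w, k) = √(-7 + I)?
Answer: -31185 - I*√13/4 ≈ -31185.0 - 0.90139*I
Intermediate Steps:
I = -6
f(w, k) = I*√13/4 (f(w, k) = √(-7 - 6)/4 = √(-13)/4 = (I*√13)/4 = I*√13/4)
Z(d, P) = -195 + P + d (Z(d, P) = (P + d) - 195 = -195 + P + d)
-31526 - Z(-146, f(-4, 11)) = -31526 - (-195 + I*√13/4 - 146) = -31526 - (-341 + I*√13/4) = -31526 + (341 - I*√13/4) = -31185 - I*√13/4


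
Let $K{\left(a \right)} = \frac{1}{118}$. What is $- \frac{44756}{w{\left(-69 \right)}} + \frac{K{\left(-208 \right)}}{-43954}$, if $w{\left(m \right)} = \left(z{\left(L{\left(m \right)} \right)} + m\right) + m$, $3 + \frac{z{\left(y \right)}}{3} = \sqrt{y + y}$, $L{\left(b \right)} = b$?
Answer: $\frac{11374380597551}{39506118924} + \frac{44756 i \sqrt{138}}{7617} \approx 287.91 + 69.025 i$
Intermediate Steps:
$z{\left(y \right)} = -9 + 3 \sqrt{2} \sqrt{y}$ ($z{\left(y \right)} = -9 + 3 \sqrt{y + y} = -9 + 3 \sqrt{2 y} = -9 + 3 \sqrt{2} \sqrt{y}$)
$K{\left(a \right)} = \frac{1}{118}$
$w{\left(m \right)} = -9 + 2 m + 3 \sqrt{2} \sqrt{m}$ ($w{\left(m \right)} = \left(\left(-9 + 3 \sqrt{2} \sqrt{m}\right) + m\right) + m = \left(-9 + m + 3 \sqrt{2} \sqrt{m}\right) + m = -9 + 2 m + 3 \sqrt{2} \sqrt{m}$)
$- \frac{44756}{w{\left(-69 \right)}} + \frac{K{\left(-208 \right)}}{-43954} = - \frac{44756}{-9 + 2 \left(-69\right) + 3 \sqrt{2} \sqrt{-69}} + \frac{1}{118 \left(-43954\right)} = - \frac{44756}{-9 - 138 + 3 \sqrt{2} i \sqrt{69}} + \frac{1}{118} \left(- \frac{1}{43954}\right) = - \frac{44756}{-9 - 138 + 3 i \sqrt{138}} - \frac{1}{5186572} = - \frac{44756}{-147 + 3 i \sqrt{138}} - \frac{1}{5186572} = - \frac{1}{5186572} - \frac{44756}{-147 + 3 i \sqrt{138}}$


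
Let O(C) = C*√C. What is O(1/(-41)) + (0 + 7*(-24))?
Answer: -168 - I*√41/1681 ≈ -168.0 - 0.0038091*I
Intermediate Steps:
O(C) = C^(3/2)
O(1/(-41)) + (0 + 7*(-24)) = (1/(-41))^(3/2) + (0 + 7*(-24)) = (-1/41)^(3/2) + (0 - 168) = -I*√41/1681 - 168 = -168 - I*√41/1681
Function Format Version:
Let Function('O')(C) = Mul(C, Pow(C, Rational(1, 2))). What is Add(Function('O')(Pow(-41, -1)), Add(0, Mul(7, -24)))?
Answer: Add(-168, Mul(Rational(-1, 1681), I, Pow(41, Rational(1, 2)))) ≈ Add(-168.00, Mul(-0.0038091, I))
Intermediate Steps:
Function('O')(C) = Pow(C, Rational(3, 2))
Add(Function('O')(Pow(-41, -1)), Add(0, Mul(7, -24))) = Add(Pow(Pow(-41, -1), Rational(3, 2)), Add(0, Mul(7, -24))) = Add(Pow(Rational(-1, 41), Rational(3, 2)), Add(0, -168)) = Add(Mul(Rational(-1, 1681), I, Pow(41, Rational(1, 2))), -168) = Add(-168, Mul(Rational(-1, 1681), I, Pow(41, Rational(1, 2))))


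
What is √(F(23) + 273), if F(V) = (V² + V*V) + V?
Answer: √1354 ≈ 36.797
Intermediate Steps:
F(V) = V + 2*V² (F(V) = (V² + V²) + V = 2*V² + V = V + 2*V²)
√(F(23) + 273) = √(23*(1 + 2*23) + 273) = √(23*(1 + 46) + 273) = √(23*47 + 273) = √(1081 + 273) = √1354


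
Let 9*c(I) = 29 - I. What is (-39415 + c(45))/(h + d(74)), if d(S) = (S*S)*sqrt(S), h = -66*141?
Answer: -183406267/1066202494 - 485654119*sqrt(74)/4797911223 ≈ -1.0428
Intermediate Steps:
c(I) = 29/9 - I/9 (c(I) = (29 - I)/9 = 29/9 - I/9)
h = -9306
d(S) = S**(5/2) (d(S) = S**2*sqrt(S) = S**(5/2))
(-39415 + c(45))/(h + d(74)) = (-39415 + (29/9 - 1/9*45))/(-9306 + 74**(5/2)) = (-39415 + (29/9 - 5))/(-9306 + 5476*sqrt(74)) = (-39415 - 16/9)/(-9306 + 5476*sqrt(74)) = -354751/(9*(-9306 + 5476*sqrt(74)))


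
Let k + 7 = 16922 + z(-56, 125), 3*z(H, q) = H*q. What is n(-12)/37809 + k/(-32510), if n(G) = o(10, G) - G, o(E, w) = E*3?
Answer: -36663521/81944706 ≈ -0.44742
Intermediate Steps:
o(E, w) = 3*E
z(H, q) = H*q/3 (z(H, q) = (H*q)/3 = H*q/3)
n(G) = 30 - G (n(G) = 3*10 - G = 30 - G)
k = 43745/3 (k = -7 + (16922 + (⅓)*(-56)*125) = -7 + (16922 - 7000/3) = -7 + 43766/3 = 43745/3 ≈ 14582.)
n(-12)/37809 + k/(-32510) = (30 - 1*(-12))/37809 + (43745/3)/(-32510) = (30 + 12)*(1/37809) + (43745/3)*(-1/32510) = 42*(1/37809) - 8749/19506 = 14/12603 - 8749/19506 = -36663521/81944706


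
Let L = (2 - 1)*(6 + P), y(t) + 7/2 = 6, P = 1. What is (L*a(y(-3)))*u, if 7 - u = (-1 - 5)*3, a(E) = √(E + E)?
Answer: 175*√5 ≈ 391.31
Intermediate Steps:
y(t) = 5/2 (y(t) = -7/2 + 6 = 5/2)
a(E) = √2*√E (a(E) = √(2*E) = √2*√E)
L = 7 (L = (2 - 1)*(6 + 1) = 1*7 = 7)
u = 25 (u = 7 - (-1 - 5)*3 = 7 - (-6)*3 = 7 - 1*(-18) = 7 + 18 = 25)
(L*a(y(-3)))*u = (7*(√2*√(5/2)))*25 = (7*(√2*(√10/2)))*25 = (7*√5)*25 = 175*√5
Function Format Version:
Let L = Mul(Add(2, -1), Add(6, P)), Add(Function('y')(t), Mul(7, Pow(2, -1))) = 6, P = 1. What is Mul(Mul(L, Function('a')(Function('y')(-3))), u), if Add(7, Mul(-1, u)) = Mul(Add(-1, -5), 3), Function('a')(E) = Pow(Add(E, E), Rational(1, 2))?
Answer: Mul(175, Pow(5, Rational(1, 2))) ≈ 391.31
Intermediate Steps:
Function('y')(t) = Rational(5, 2) (Function('y')(t) = Add(Rational(-7, 2), 6) = Rational(5, 2))
Function('a')(E) = Mul(Pow(2, Rational(1, 2)), Pow(E, Rational(1, 2))) (Function('a')(E) = Pow(Mul(2, E), Rational(1, 2)) = Mul(Pow(2, Rational(1, 2)), Pow(E, Rational(1, 2))))
L = 7 (L = Mul(Add(2, -1), Add(6, 1)) = Mul(1, 7) = 7)
u = 25 (u = Add(7, Mul(-1, Mul(Add(-1, -5), 3))) = Add(7, Mul(-1, Mul(-6, 3))) = Add(7, Mul(-1, -18)) = Add(7, 18) = 25)
Mul(Mul(L, Function('a')(Function('y')(-3))), u) = Mul(Mul(7, Mul(Pow(2, Rational(1, 2)), Pow(Rational(5, 2), Rational(1, 2)))), 25) = Mul(Mul(7, Mul(Pow(2, Rational(1, 2)), Mul(Rational(1, 2), Pow(10, Rational(1, 2))))), 25) = Mul(Mul(7, Pow(5, Rational(1, 2))), 25) = Mul(175, Pow(5, Rational(1, 2)))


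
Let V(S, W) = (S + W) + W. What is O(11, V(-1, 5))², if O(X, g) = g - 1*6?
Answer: 9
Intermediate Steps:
V(S, W) = S + 2*W
O(X, g) = -6 + g (O(X, g) = g - 6 = -6 + g)
O(11, V(-1, 5))² = (-6 + (-1 + 2*5))² = (-6 + (-1 + 10))² = (-6 + 9)² = 3² = 9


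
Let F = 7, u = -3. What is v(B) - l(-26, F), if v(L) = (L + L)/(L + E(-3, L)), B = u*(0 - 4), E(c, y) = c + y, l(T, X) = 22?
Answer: -146/7 ≈ -20.857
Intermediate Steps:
B = 12 (B = -3*(0 - 4) = -3*(-4) = 12)
v(L) = 2*L/(-3 + 2*L) (v(L) = (L + L)/(L + (-3 + L)) = (2*L)/(-3 + 2*L) = 2*L/(-3 + 2*L))
v(B) - l(-26, F) = 2*12/(-3 + 2*12) - 1*22 = 2*12/(-3 + 24) - 22 = 2*12/21 - 22 = 2*12*(1/21) - 22 = 8/7 - 22 = -146/7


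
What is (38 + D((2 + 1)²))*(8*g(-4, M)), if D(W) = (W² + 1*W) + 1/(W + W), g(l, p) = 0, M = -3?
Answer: 0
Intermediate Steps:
D(W) = W + W² + 1/(2*W) (D(W) = (W² + W) + 1/(2*W) = (W + W²) + 1/(2*W) = W + W² + 1/(2*W))
(38 + D((2 + 1)²))*(8*g(-4, M)) = (38 + ((2 + 1)² + ((2 + 1)²)² + 1/(2*((2 + 1)²))))*(8*0) = (38 + (3² + (3²)² + 1/(2*(3²))))*0 = (38 + (9 + 9² + (½)/9))*0 = (38 + (9 + 81 + (½)*(⅑)))*0 = (38 + (9 + 81 + 1/18))*0 = (38 + 1621/18)*0 = (2305/18)*0 = 0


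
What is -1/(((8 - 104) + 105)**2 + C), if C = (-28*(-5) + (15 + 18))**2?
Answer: -1/30010 ≈ -3.3322e-5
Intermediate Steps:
C = 29929 (C = (140 + 33)**2 = 173**2 = 29929)
-1/(((8 - 104) + 105)**2 + C) = -1/(((8 - 104) + 105)**2 + 29929) = -1/((-96 + 105)**2 + 29929) = -1/(9**2 + 29929) = -1/(81 + 29929) = -1/30010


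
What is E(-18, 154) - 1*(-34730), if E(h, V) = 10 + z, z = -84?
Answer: 34656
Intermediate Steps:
E(h, V) = -74 (E(h, V) = 10 - 84 = -74)
E(-18, 154) - 1*(-34730) = -74 - 1*(-34730) = -74 + 34730 = 34656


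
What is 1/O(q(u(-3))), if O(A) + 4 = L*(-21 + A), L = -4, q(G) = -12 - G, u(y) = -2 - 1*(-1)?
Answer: 1/124 ≈ 0.0080645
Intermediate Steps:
u(y) = -1 (u(y) = -2 + 1 = -1)
O(A) = 80 - 4*A (O(A) = -4 - 4*(-21 + A) = -4 + (84 - 4*A) = 80 - 4*A)
1/O(q(u(-3))) = 1/(80 - 4*(-12 - 1*(-1))) = 1/(80 - 4*(-12 + 1)) = 1/(80 - 4*(-11)) = 1/(80 + 44) = 1/124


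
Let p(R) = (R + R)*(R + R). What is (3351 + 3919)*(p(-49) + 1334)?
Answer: 79519260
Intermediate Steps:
p(R) = 4*R**2 (p(R) = (2*R)*(2*R) = 4*R**2)
(3351 + 3919)*(p(-49) + 1334) = (3351 + 3919)*(4*(-49)**2 + 1334) = 7270*(4*2401 + 1334) = 7270*(9604 + 1334) = 7270*10938 = 79519260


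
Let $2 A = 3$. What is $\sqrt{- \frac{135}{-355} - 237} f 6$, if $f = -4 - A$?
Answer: $- \frac{660 i \sqrt{2982}}{71} \approx - 507.62 i$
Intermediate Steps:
$A = \frac{3}{2}$ ($A = \frac{1}{2} \cdot 3 = \frac{3}{2} \approx 1.5$)
$f = - \frac{11}{2}$ ($f = -4 - \frac{3}{2} = - \frac{11}{2} \approx -5.5$)
$\sqrt{- \frac{135}{-355} - 237} f 6 = \sqrt{- \frac{135}{-355} - 237} \left(\left(- \frac{11}{2}\right) 6\right) = \sqrt{\left(-135\right) \left(- \frac{1}{355}\right) - 237} \left(-33\right) = \sqrt{\frac{27}{71} - 237} \left(-33\right) = \sqrt{- \frac{16800}{71}} \left(-33\right) = \frac{20 i \sqrt{2982}}{71} \left(-33\right) = - \frac{660 i \sqrt{2982}}{71}$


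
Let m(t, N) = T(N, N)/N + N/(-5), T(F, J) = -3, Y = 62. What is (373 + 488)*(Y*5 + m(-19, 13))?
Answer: 17190726/65 ≈ 2.6447e+5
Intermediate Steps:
m(t, N) = -3/N - N/5 (m(t, N) = -3/N + N/(-5) = -3/N + N*(-⅕) = -3/N - N/5)
(373 + 488)*(Y*5 + m(-19, 13)) = (373 + 488)*(62*5 + (-3/13 - ⅕*13)) = 861*(310 + (-3*1/13 - 13/5)) = 861*(310 + (-3/13 - 13/5)) = 861*(310 - 184/65) = 861*(19966/65) = 17190726/65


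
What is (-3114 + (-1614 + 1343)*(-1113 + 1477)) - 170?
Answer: -101928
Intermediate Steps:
(-3114 + (-1614 + 1343)*(-1113 + 1477)) - 170 = (-3114 - 271*364) - 170 = (-3114 - 98644) - 170 = -101758 - 170 = -101928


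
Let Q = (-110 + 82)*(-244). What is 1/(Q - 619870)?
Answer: -1/613038 ≈ -1.6312e-6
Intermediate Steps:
Q = 6832 (Q = -28*(-244) = 6832)
1/(Q - 619870) = 1/(6832 - 619870) = 1/(-613038) = -1/613038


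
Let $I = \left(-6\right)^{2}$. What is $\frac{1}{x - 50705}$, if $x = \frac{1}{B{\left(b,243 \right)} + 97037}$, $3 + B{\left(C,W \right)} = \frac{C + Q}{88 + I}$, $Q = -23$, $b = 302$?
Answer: $- \frac{388145}{19680892221} \approx -1.9722 \cdot 10^{-5}$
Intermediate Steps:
$I = 36$
$B{\left(C,W \right)} = - \frac{395}{124} + \frac{C}{124}$ ($B{\left(C,W \right)} = -3 + \frac{C - 23}{88 + 36} = -3 + \frac{-23 + C}{124} = -3 + \left(-23 + C\right) \frac{1}{124} = -3 + \left(- \frac{23}{124} + \frac{C}{124}\right) = - \frac{395}{124} + \frac{C}{124}$)
$x = \frac{4}{388145}$ ($x = \frac{1}{\left(- \frac{395}{124} + \frac{1}{124} \cdot 302\right) + 97037} = \frac{1}{\left(- \frac{395}{124} + \frac{151}{62}\right) + 97037} = \frac{1}{- \frac{3}{4} + 97037} = \frac{1}{\frac{388145}{4}} = \frac{4}{388145} \approx 1.0305 \cdot 10^{-5}$)
$\frac{1}{x - 50705} = \frac{1}{\frac{4}{388145} - 50705} = \frac{1}{- \frac{19680892221}{388145}} = - \frac{388145}{19680892221}$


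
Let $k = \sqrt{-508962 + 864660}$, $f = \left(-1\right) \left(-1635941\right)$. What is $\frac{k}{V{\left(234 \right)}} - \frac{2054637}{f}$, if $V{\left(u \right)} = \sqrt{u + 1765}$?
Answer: $- \frac{2054637}{1635941} + \frac{3 \sqrt{79004478}}{1999} \approx 12.083$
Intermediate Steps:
$f = 1635941$
$k = 3 \sqrt{39522}$ ($k = \sqrt{355698} = 3 \sqrt{39522} \approx 596.4$)
$V{\left(u \right)} = \sqrt{1765 + u}$
$\frac{k}{V{\left(234 \right)}} - \frac{2054637}{f} = \frac{3 \sqrt{39522}}{\sqrt{1765 + 234}} - \frac{2054637}{1635941} = \frac{3 \sqrt{39522}}{\sqrt{1999}} - \frac{2054637}{1635941} = 3 \sqrt{39522} \frac{\sqrt{1999}}{1999} - \frac{2054637}{1635941} = \frac{3 \sqrt{79004478}}{1999} - \frac{2054637}{1635941} = - \frac{2054637}{1635941} + \frac{3 \sqrt{79004478}}{1999}$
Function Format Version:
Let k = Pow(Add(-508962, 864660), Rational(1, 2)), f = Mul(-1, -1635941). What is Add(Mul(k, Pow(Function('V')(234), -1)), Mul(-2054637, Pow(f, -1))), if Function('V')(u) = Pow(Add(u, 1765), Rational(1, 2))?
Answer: Add(Rational(-2054637, 1635941), Mul(Rational(3, 1999), Pow(79004478, Rational(1, 2)))) ≈ 12.083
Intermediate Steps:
f = 1635941
k = Mul(3, Pow(39522, Rational(1, 2))) (k = Pow(355698, Rational(1, 2)) = Mul(3, Pow(39522, Rational(1, 2))) ≈ 596.40)
Function('V')(u) = Pow(Add(1765, u), Rational(1, 2))
Add(Mul(k, Pow(Function('V')(234), -1)), Mul(-2054637, Pow(f, -1))) = Add(Mul(Mul(3, Pow(39522, Rational(1, 2))), Pow(Pow(Add(1765, 234), Rational(1, 2)), -1)), Mul(-2054637, Pow(1635941, -1))) = Add(Mul(Mul(3, Pow(39522, Rational(1, 2))), Pow(Pow(1999, Rational(1, 2)), -1)), Mul(-2054637, Rational(1, 1635941))) = Add(Mul(Mul(3, Pow(39522, Rational(1, 2))), Mul(Rational(1, 1999), Pow(1999, Rational(1, 2)))), Rational(-2054637, 1635941)) = Add(Mul(Rational(3, 1999), Pow(79004478, Rational(1, 2))), Rational(-2054637, 1635941)) = Add(Rational(-2054637, 1635941), Mul(Rational(3, 1999), Pow(79004478, Rational(1, 2))))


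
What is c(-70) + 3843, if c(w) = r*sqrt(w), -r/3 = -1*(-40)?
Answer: 3843 - 120*I*sqrt(70) ≈ 3843.0 - 1004.0*I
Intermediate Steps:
r = -120 (r = -(-3)*(-40) = -3*40 = -120)
c(w) = -120*sqrt(w)
c(-70) + 3843 = -120*I*sqrt(70) + 3843 = 3843 - 120*I*sqrt(70)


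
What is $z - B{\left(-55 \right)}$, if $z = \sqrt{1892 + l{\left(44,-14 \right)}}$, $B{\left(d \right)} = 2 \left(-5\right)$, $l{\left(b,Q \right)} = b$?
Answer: $54$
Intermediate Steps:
$B{\left(d \right)} = -10$
$z = 44$ ($z = \sqrt{1892 + 44} = \sqrt{1936} = 44$)
$z - B{\left(-55 \right)} = 44 - -10 = 44 + 10 = 54$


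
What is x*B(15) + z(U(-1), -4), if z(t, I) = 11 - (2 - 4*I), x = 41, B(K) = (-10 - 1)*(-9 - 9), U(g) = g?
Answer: 8111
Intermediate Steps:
B(K) = 198 (B(K) = -11*(-18) = 198)
z(t, I) = 9 + 4*I (z(t, I) = 11 + (-2 + 4*I) = 9 + 4*I)
x*B(15) + z(U(-1), -4) = 41*198 + (9 + 4*(-4)) = 8118 + (9 - 16) = 8118 - 7 = 8111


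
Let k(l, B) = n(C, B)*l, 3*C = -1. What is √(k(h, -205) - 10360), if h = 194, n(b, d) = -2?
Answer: 2*I*√2687 ≈ 103.67*I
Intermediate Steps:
C = -⅓ (C = (⅓)*(-1) = -⅓ ≈ -0.33333)
k(l, B) = -2*l
√(k(h, -205) - 10360) = √(-2*194 - 10360) = √(-388 - 10360) = √(-10748) = 2*I*√2687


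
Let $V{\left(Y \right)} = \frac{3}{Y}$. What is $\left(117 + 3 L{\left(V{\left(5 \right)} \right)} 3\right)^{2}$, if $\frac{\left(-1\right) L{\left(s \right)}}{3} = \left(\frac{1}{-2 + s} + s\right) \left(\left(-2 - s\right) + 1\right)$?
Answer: $\frac{384591321}{30625} \approx 12558.0$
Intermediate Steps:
$L{\left(s \right)} = - 3 \left(-1 - s\right) \left(s + \frac{1}{-2 + s}\right)$ ($L{\left(s \right)} = - 3 \left(\frac{1}{-2 + s} + s\right) \left(\left(-2 - s\right) + 1\right) = - 3 \left(s + \frac{1}{-2 + s}\right) \left(-1 - s\right) = - 3 \left(-1 - s\right) \left(s + \frac{1}{-2 + s}\right)$)
$\left(117 + 3 L{\left(V{\left(5 \right)} \right)} 3\right)^{2} = \left(117 + 3 \frac{3 \left(1 + \left(\frac{3}{5}\right)^{3} - \frac{3}{5} - \left(\frac{3}{5}\right)^{2}\right)}{-2 + \frac{3}{5}} \cdot 3\right)^{2} = \left(117 + 3 \frac{3 \left(1 + \frac{27}{125} - \frac{3}{5} - \frac{9}{25}\right)}{- \frac{7}{5}} \cdot 3\right)^{2} = \left(117 + 3 \cdot 3 \left(- \frac{5}{7}\right) \left(1 + \frac{27}{125} - \frac{3}{5} - \frac{9}{25}\right) 3\right)^{2} = \left(117 + 3 \cdot 3 \left(- \frac{5}{7}\right) \frac{32}{125} \cdot 3\right)^{2} = \left(117 + 3 \left(- \frac{96}{175}\right) 3\right)^{2} = \left(117 - \frac{864}{175}\right)^{2} = \left(\frac{19611}{175}\right)^{2} = \frac{384591321}{30625}$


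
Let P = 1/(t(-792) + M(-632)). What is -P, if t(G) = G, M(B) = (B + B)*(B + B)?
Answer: -1/1596904 ≈ -6.2621e-7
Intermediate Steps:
M(B) = 4*B² (M(B) = (2*B)*(2*B) = 4*B²)
P = 1/1596904 (P = 1/(-792 + 4*(-632)²) = 1/(-792 + 4*399424) = 1/(-792 + 1597696) = 1/1596904 ≈ 6.2621e-7)
-P = -1*1/1596904 = -1/1596904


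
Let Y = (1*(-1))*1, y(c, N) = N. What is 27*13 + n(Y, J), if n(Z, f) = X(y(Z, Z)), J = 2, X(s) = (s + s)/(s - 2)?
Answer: 1055/3 ≈ 351.67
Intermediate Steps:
Y = -1 (Y = -1*1 = -1)
X(s) = 2*s/(-2 + s) (X(s) = (2*s)/(-2 + s) = 2*s/(-2 + s))
n(Z, f) = 2*Z/(-2 + Z)
27*13 + n(Y, J) = 27*13 + 2*(-1)/(-2 - 1) = 351 + 2*(-1)/(-3) = 351 + 2*(-1)*(-⅓) = 351 + ⅔ = 1055/3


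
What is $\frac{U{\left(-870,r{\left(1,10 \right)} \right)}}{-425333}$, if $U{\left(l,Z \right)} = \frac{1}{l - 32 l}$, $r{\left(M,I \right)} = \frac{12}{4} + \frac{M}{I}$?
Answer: $- \frac{1}{11471231010} \approx -8.7175 \cdot 10^{-11}$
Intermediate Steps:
$r{\left(M,I \right)} = 3 + \frac{M}{I}$ ($r{\left(M,I \right)} = 12 \cdot \frac{1}{4} + \frac{M}{I} = 3 + \frac{M}{I}$)
$U{\left(l,Z \right)} = - \frac{1}{31 l}$ ($U{\left(l,Z \right)} = \frac{1}{\left(-31\right) l} = - \frac{1}{31 l}$)
$\frac{U{\left(-870,r{\left(1,10 \right)} \right)}}{-425333} = \frac{\left(- \frac{1}{31}\right) \frac{1}{-870}}{-425333} = \left(- \frac{1}{31}\right) \left(- \frac{1}{870}\right) \left(- \frac{1}{425333}\right) = \frac{1}{26970} \left(- \frac{1}{425333}\right) = - \frac{1}{11471231010}$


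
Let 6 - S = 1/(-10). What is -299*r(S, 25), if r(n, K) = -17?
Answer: 5083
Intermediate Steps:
S = 61/10 (S = 6 - 1/(-10) = 6 - 1*(-⅒) = 6 + ⅒ = 61/10 ≈ 6.1000)
-299*r(S, 25) = -299*(-17) = 5083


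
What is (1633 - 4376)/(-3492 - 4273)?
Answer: 2743/7765 ≈ 0.35325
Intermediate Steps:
(1633 - 4376)/(-3492 - 4273) = -2743/(-7765) = -2743*(-1/7765) = 2743/7765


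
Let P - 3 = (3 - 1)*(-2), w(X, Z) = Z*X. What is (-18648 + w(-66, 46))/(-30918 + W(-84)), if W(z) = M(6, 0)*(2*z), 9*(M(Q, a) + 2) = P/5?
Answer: 162630/229337 ≈ 0.70913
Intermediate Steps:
w(X, Z) = X*Z
P = -1 (P = 3 + (3 - 1)*(-2) = 3 + 2*(-2) = 3 - 4 = -1)
M(Q, a) = -91/45 (M(Q, a) = -2 + (-1/5)/9 = -2 + (-1*1/5)/9 = -2 + (1/9)*(-1/5) = -2 - 1/45 = -91/45)
W(z) = -182*z/45
(-18648 + w(-66, 46))/(-30918 + W(-84)) = (-18648 - 66*46)/(-30918 - 182/45*(-84)) = (-18648 - 3036)/(-30918 + 5096/15) = -21684/(-458674/15) = -21684*(-15/458674) = 162630/229337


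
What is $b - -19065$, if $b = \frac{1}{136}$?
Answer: $\frac{2592841}{136} \approx 19065.0$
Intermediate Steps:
$b = \frac{1}{136} \approx 0.0073529$
$b - -19065 = \frac{1}{136} - -19065 = \frac{1}{136} + 19065 = \frac{2592841}{136}$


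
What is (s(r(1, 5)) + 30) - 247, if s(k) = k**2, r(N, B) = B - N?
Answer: -201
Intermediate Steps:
(s(r(1, 5)) + 30) - 247 = ((5 - 1*1)**2 + 30) - 247 = ((5 - 1)**2 + 30) - 247 = (4**2 + 30) - 247 = (16 + 30) - 247 = 46 - 247 = -201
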